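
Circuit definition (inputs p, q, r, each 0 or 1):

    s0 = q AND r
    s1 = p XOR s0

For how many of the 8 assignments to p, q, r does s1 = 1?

s1 = p XOR s0 must be 1, so p and s0 differ.
Satisfying assignments:
  p=0, q=1, r=1
  p=1, q=0, r=0
  p=1, q=0, r=1
  p=1, q=1, r=0

4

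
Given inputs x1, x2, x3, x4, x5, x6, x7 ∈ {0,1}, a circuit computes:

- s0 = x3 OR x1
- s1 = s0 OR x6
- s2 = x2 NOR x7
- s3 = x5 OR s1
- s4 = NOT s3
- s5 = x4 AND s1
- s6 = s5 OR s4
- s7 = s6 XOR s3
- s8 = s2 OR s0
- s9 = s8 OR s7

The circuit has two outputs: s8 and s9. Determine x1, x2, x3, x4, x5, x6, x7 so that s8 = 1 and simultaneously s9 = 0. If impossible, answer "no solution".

Across all 128 input combinations, none give both s8 = 1 and s9 = 0.

no solution exists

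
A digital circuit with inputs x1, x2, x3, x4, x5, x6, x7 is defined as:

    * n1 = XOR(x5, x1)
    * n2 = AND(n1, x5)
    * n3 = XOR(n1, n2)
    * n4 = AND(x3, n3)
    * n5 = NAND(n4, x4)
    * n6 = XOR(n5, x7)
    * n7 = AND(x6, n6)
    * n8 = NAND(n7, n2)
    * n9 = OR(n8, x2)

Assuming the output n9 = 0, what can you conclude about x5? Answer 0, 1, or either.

n9 = OR(n8, x2) must be 0, so both n8 = 0 and x2 = 0.
n8 = NAND(n7, n2) must be 0, so both n7 = 1 and n2 = 1.
n7 = AND(x6, n6) must be 1, so both x6 = 1 and n6 = 1.
Every assignment with n9 = 0 has x5 = 1; there are 4 such assignment(s).
  x1=0, x2=0, x3=0, x4=0, x5=1, x6=1, x7=0
  x1=0, x2=0, x3=0, x4=1, x5=1, x6=1, x7=0
  x1=0, x2=0, x3=1, x4=0, x5=1, x6=1, x7=0
  x1=0, x2=0, x3=1, x4=1, x5=1, x6=1, x7=0

1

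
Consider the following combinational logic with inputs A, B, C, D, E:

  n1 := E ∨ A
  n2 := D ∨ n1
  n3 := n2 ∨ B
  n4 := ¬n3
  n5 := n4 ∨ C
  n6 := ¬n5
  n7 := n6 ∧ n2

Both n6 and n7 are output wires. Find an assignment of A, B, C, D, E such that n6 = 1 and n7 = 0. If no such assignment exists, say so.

Check with A=0, B=1, C=0, D=0, E=0:
n1 = E ∨ A = 0 ∨ 0 = 0
n2 = D ∨ n1 = 0 ∨ 0 = 0
n3 = n2 ∨ B = 0 ∨ 1 = 1
n4 = ¬n3 = ¬1 = 0
n5 = n4 ∨ C = 0 ∨ 0 = 0
n6 = ¬n5 = ¬0 = 1
n7 = n6 ∧ n2 = 1 ∧ 0 = 0
So n6 = 1 and n7 = 0.

A=0, B=1, C=0, D=0, E=0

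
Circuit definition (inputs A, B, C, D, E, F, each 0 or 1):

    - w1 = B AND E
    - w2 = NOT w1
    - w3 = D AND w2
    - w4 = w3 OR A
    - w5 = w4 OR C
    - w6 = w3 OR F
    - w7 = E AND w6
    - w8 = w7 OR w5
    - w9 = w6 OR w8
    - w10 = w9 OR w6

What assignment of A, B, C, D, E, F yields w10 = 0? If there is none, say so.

A=0 B=0 C=0 D=0 E=1 F=0

w10 = w9 OR w6 must be 0, so both w9 = 0 and w6 = 0.
w9 = w6 OR w8 must be 0, so both w6 = 0 and w8 = 0.
w6 = w3 OR F must be 0, so both w3 = 0 and F = 0.
Check with A=0 B=0 C=0 D=0 E=1 F=0:
w1 = B AND E = 0 AND 1 = 0
w2 = NOT w1 = NOT 0 = 1
w3 = D AND w2 = 0 AND 1 = 0
w4 = w3 OR A = 0 OR 0 = 0
w5 = w4 OR C = 0 OR 0 = 0
w6 = w3 OR F = 0 OR 0 = 0
w7 = E AND w6 = 1 AND 0 = 0
w8 = w7 OR w5 = 0 OR 0 = 0
w9 = w6 OR w8 = 0 OR 0 = 0
w10 = w9 OR w6 = 0 OR 0 = 0
So w10 = 0 as required.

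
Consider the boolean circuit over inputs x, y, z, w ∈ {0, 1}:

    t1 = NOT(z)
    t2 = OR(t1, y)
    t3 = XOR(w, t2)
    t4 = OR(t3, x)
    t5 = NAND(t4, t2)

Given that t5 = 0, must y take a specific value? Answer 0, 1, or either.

Both values of y occur among assignments with t5 = 0:
  y=0: x=0, y=0, z=0, w=0
  y=1: x=0, y=1, z=0, w=0

either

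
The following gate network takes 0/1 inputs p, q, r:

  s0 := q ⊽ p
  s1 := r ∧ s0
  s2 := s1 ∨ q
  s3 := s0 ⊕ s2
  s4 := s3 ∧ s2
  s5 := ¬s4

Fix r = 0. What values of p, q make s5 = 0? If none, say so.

Check with r = 0 and p=0, q=1:
s0 = q ⊽ p = 1 ⊽ 0 = 0
s1 = r ∧ s0 = 0 ∧ 0 = 0
s2 = s1 ∨ q = 0 ∨ 1 = 1
s3 = s0 ⊕ s2 = 0 ⊕ 1 = 1
s4 = s3 ∧ s2 = 1 ∧ 1 = 1
s5 = ¬s4 = ¬1 = 0
So s5 = 0.

p=0 q=1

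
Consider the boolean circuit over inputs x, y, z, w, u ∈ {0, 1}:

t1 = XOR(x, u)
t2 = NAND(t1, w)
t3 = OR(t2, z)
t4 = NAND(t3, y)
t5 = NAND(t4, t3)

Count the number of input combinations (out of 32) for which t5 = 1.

t5 = NAND(t4, t3) must be 1, so at least one of t4, t3 is 0.
Enumerating the 32 input combinations, 18 give t5 = 1 and 14 give t5 = 0.

18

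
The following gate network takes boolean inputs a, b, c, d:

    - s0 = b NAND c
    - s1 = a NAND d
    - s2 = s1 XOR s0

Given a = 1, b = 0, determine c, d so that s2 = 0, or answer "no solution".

c=0 d=0

Check with a = 1, b = 0 and c=0, d=0:
s0 = b NAND c = 0 NAND 0 = 1
s1 = a NAND d = 1 NAND 0 = 1
s2 = s1 XOR s0 = 1 XOR 1 = 0
So s2 = 0.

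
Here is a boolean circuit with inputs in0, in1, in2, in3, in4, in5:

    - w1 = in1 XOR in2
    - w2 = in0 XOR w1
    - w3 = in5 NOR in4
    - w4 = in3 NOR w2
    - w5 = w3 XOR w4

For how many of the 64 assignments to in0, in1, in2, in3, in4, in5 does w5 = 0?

w5 = w3 XOR w4 must be 0, so w3 and w4 are equal.
Enumerating the 64 input combinations, 40 give w5 = 0 and 24 give w5 = 1.

40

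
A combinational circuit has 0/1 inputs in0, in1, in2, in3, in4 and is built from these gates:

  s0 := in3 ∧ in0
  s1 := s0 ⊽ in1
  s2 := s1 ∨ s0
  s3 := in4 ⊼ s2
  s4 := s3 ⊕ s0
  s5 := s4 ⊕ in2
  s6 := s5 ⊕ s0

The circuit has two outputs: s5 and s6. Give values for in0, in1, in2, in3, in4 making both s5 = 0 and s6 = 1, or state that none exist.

Check with in0=1, in1=1, in2=0, in3=1, in4=0:
s0 = in3 ∧ in0 = 1 ∧ 1 = 1
s1 = s0 ⊽ in1 = 1 ⊽ 1 = 0
s2 = s1 ∨ s0 = 0 ∨ 1 = 1
s3 = in4 ⊼ s2 = 0 ⊼ 1 = 1
s4 = s3 ⊕ s0 = 1 ⊕ 1 = 0
s5 = s4 ⊕ in2 = 0 ⊕ 0 = 0
s6 = s5 ⊕ s0 = 0 ⊕ 1 = 1
So s5 = 0 and s6 = 1.

in0=1, in1=1, in2=0, in3=1, in4=0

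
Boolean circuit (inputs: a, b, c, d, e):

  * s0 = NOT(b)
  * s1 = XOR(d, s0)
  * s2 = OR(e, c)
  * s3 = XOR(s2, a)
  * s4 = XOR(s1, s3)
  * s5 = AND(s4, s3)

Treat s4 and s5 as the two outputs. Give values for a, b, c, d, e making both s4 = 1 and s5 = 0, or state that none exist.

a=1, b=0, c=0, d=0, e=1

Check with a=1, b=0, c=0, d=0, e=1:
s0 = NOT(b) = NOT 0 = 1
s1 = XOR(d, s0) = XOR(0, 1) = 1
s2 = OR(e, c) = OR(1, 0) = 1
s3 = XOR(s2, a) = XOR(1, 1) = 0
s4 = XOR(s1, s3) = XOR(1, 0) = 1
s5 = AND(s4, s3) = AND(1, 0) = 0
So s4 = 1 and s5 = 0.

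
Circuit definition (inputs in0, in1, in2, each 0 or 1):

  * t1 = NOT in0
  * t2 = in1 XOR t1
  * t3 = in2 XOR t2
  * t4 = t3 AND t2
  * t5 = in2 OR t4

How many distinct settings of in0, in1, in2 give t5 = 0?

2

t5 = in2 OR t4 must be 0, so both in2 = 0 and t4 = 0.
t4 = t3 AND t2 must be 0, so at least one of t3, t2 is 0.
Enumerating the 8 input combinations, 2 give t5 = 0 and 6 give t5 = 1.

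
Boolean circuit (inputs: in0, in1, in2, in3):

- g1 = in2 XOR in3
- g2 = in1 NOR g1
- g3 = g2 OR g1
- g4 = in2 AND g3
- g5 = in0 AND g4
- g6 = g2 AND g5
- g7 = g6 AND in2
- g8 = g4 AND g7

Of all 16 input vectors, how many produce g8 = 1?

g8 = g4 AND g7 must be 1, so both g4 = 1 and g7 = 1.
g4 = in2 AND g3 must be 1, so both in2 = 1 and g3 = 1.
Satisfying assignments:
  in0=1, in1=0, in2=1, in3=1

1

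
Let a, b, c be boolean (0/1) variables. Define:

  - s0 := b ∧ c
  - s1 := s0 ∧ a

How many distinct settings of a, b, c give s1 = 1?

1

s1 = s0 ∧ a must be 1, so both s0 = 1 and a = 1.
s0 = b ∧ c must be 1, so both b = 1 and c = 1.
Satisfying assignments:
  a=1, b=1, c=1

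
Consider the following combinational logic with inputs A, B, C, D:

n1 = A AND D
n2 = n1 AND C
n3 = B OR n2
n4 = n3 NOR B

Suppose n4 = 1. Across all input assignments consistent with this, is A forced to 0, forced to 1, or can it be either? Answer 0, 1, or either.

Both values of A occur among assignments with n4 = 1:
  A=0: A=0, B=0, C=0, D=0
  A=1: A=1, B=0, C=0, D=0

either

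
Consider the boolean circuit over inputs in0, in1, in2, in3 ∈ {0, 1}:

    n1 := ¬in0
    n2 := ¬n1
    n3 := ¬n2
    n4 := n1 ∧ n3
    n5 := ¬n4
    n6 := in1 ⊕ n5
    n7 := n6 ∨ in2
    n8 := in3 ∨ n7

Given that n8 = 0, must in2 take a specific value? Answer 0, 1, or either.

n8 = in3 ∨ n7 must be 0, so both in3 = 0 and n7 = 0.
n7 = n6 ∨ in2 must be 0, so both n6 = 0 and in2 = 0.
Every assignment with n8 = 0 has in2 = 0; there are 2 such assignment(s).
  in0=0, in1=0, in2=0, in3=0
  in0=1, in1=1, in2=0, in3=0

0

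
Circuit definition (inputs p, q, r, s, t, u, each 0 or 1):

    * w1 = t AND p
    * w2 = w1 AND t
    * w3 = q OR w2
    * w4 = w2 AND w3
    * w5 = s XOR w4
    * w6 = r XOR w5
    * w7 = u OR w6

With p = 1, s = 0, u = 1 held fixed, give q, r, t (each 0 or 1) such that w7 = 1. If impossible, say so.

Check with p = 1, s = 0, u = 1 and q=0, r=0, t=0:
w1 = t AND p = 0 AND 1 = 0
w2 = w1 AND t = 0 AND 0 = 0
w3 = q OR w2 = 0 OR 0 = 0
w4 = w2 AND w3 = 0 AND 0 = 0
w5 = s XOR w4 = 0 XOR 0 = 0
w6 = r XOR w5 = 0 XOR 0 = 0
w7 = u OR w6 = 1 OR 0 = 1
So w7 = 1.

q=0, r=0, t=0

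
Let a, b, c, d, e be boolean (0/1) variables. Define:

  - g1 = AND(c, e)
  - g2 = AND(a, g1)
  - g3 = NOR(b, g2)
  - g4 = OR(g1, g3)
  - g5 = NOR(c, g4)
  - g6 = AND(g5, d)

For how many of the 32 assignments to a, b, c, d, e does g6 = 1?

g6 = AND(g5, d) must be 1, so both g5 = 1 and d = 1.
g5 = NOR(c, g4) must be 1, so both c = 0 and g4 = 0.
g4 = OR(g1, g3) must be 0, so both g1 = 0 and g3 = 0.
Enumerating the 32 input combinations, 4 give g6 = 1 and 28 give g6 = 0.

4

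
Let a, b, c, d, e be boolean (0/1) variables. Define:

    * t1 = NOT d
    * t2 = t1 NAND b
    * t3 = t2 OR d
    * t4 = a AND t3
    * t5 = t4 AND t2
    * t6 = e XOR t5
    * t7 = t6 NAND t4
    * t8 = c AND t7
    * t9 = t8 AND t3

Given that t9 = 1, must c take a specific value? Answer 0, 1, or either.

t9 = t8 AND t3 must be 1, so both t8 = 1 and t3 = 1.
Every assignment with t9 = 1 has c = 1; there are 9 such assignment(s).

1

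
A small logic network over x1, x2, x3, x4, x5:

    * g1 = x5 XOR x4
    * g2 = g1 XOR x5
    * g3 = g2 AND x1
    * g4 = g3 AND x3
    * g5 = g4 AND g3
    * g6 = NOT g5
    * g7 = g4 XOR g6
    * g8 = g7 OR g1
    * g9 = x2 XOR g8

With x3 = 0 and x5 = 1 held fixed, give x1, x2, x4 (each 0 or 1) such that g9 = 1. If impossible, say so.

g9 = x2 XOR g8 must be 1, so x2 and g8 differ.
Check with x3 = 0 and x5 = 1 and x1=0, x2=0, x4=0:
g1 = x5 XOR x4 = 1 XOR 0 = 1
g2 = g1 XOR x5 = 1 XOR 1 = 0
g3 = g2 AND x1 = 0 AND 0 = 0
g4 = g3 AND x3 = 0 AND 0 = 0
g5 = g4 AND g3 = 0 AND 0 = 0
g6 = NOT g5 = NOT 0 = 1
g7 = g4 XOR g6 = 0 XOR 1 = 1
g8 = g7 OR g1 = 1 OR 1 = 1
g9 = x2 XOR g8 = 0 XOR 1 = 1
So g9 = 1.

x1=0, x2=0, x4=0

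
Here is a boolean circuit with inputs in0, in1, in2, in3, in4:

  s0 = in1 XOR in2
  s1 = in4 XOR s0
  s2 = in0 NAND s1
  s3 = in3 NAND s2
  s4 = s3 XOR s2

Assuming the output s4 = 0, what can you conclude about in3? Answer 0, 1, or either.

0

s4 = s3 XOR s2 must be 0, so s3 and s2 are equal.
Every assignment with s4 = 0 has in3 = 0; there are 12 such assignment(s).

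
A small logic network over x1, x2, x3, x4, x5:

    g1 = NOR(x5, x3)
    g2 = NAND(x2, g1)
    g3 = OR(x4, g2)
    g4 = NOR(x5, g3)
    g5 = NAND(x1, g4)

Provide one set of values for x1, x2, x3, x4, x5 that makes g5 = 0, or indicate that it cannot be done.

g5 = NAND(x1, g4) must be 0, so both x1 = 1 and g4 = 1.
g4 = NOR(x5, g3) must be 1, so both x5 = 0 and g3 = 0.
g3 = OR(x4, g2) must be 0, so both x4 = 0 and g2 = 0.
Check with x1=1 x2=1 x3=0 x4=0 x5=0:
g1 = NOR(x5, x3) = NOR(0, 0) = 1
g2 = NAND(x2, g1) = NAND(1, 1) = 0
g3 = OR(x4, g2) = OR(0, 0) = 0
g4 = NOR(x5, g3) = NOR(0, 0) = 1
g5 = NAND(x1, g4) = NAND(1, 1) = 0
So g5 = 0 as required.

x1=1 x2=1 x3=0 x4=0 x5=0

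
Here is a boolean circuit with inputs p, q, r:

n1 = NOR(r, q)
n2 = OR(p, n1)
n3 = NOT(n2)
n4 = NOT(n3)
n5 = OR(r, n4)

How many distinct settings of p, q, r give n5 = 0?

1

n5 = OR(r, n4) must be 0, so both r = 0 and n4 = 0.
Enumerating the 8 input combinations, 1 give n5 = 0 and 7 give n5 = 1.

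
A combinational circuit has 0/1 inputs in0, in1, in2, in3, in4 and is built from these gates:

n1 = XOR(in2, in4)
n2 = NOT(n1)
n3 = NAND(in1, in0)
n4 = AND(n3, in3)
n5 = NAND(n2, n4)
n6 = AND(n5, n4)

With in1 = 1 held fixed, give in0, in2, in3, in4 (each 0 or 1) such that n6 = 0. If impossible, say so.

in0=1, in2=1, in3=0, in4=0

n6 = AND(n5, n4) must be 0, so at least one of n5, n4 is 0.
Check with in1 = 1 and in0=1, in2=1, in3=0, in4=0:
n1 = XOR(in2, in4) = XOR(1, 0) = 1
n2 = NOT(n1) = NOT 1 = 0
n3 = NAND(in1, in0) = NAND(1, 1) = 0
n4 = AND(n3, in3) = AND(0, 0) = 0
n5 = NAND(n2, n4) = NAND(0, 0) = 1
n6 = AND(n5, n4) = AND(1, 0) = 0
So n6 = 0.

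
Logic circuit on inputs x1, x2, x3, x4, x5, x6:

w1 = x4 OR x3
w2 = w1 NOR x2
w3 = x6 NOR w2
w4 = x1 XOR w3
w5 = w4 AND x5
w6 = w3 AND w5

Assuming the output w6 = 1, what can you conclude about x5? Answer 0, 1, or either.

w6 = w3 AND w5 must be 1, so both w3 = 1 and w5 = 1.
Every assignment with w6 = 1 has x5 = 1; there are 7 such assignment(s).

1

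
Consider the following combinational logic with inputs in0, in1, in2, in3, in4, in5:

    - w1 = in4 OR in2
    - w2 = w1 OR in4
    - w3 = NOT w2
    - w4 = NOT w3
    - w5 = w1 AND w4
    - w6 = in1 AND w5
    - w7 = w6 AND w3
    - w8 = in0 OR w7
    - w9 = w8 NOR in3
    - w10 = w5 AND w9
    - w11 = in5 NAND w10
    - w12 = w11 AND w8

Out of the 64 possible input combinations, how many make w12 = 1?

w12 = w11 AND w8 must be 1, so both w11 = 1 and w8 = 1.
Enumerating the 64 input combinations, 32 give w12 = 1 and 32 give w12 = 0.

32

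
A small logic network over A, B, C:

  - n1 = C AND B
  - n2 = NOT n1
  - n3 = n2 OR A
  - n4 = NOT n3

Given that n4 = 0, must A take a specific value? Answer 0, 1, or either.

either

Both values of A occur among assignments with n4 = 0:
  A=0: A=0, B=0, C=0
  A=1: A=1, B=0, C=0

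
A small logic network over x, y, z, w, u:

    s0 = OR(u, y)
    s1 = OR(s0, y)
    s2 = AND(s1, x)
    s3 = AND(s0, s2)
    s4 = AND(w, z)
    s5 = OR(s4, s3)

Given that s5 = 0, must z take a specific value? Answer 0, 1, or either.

either

Both values of z occur among assignments with s5 = 0:
  z=0: x=0, y=0, z=0, w=0, u=0
  z=1: x=0, y=0, z=1, w=0, u=0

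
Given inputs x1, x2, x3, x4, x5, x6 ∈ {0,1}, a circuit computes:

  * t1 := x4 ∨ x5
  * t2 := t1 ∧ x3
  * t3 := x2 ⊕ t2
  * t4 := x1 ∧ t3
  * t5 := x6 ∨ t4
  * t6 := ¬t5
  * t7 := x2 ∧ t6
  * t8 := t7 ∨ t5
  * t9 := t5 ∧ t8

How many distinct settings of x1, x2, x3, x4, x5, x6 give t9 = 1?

t9 = t5 ∧ t8 must be 1, so both t5 = 1 and t8 = 1.
t5 = x6 ∨ t4 must be 1, so at least one of x6, t4 is 1.
t8 = t7 ∨ t5 must be 1, so at least one of t7, t5 is 1.
Enumerating the 64 input combinations, 40 give t9 = 1 and 24 give t9 = 0.

40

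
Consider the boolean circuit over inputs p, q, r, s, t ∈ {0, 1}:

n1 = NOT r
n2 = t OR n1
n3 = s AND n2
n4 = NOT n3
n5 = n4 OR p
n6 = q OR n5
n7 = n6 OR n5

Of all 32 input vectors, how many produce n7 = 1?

n7 = n6 OR n5 must be 1, so at least one of n6, n5 is 1.
Enumerating the 32 input combinations, 29 give n7 = 1 and 3 give n7 = 0.

29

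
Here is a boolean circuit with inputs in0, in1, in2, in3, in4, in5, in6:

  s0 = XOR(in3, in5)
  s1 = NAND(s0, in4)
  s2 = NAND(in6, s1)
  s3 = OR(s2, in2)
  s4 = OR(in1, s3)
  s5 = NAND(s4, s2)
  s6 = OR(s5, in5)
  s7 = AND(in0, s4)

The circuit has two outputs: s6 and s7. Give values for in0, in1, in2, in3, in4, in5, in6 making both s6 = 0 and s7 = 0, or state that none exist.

Check with in0=0, in1=1, in2=1, in3=1, in4=1, in5=0, in6=1:
s0 = XOR(in3, in5) = XOR(1, 0) = 1
s1 = NAND(s0, in4) = NAND(1, 1) = 0
s2 = NAND(in6, s1) = NAND(1, 0) = 1
s3 = OR(s2, in2) = OR(1, 1) = 1
s4 = OR(in1, s3) = OR(1, 1) = 1
s5 = NAND(s4, s2) = NAND(1, 1) = 0
s6 = OR(s5, in5) = OR(0, 0) = 0
s7 = AND(in0, s4) = AND(0, 1) = 0
So s6 = 0 and s7 = 0.

in0=0, in1=1, in2=1, in3=1, in4=1, in5=0, in6=1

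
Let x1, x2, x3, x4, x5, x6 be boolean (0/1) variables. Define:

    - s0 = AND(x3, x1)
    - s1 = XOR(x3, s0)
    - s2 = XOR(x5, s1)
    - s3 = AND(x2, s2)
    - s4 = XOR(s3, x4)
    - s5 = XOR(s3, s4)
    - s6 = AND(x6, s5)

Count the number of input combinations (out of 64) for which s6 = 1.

s6 = AND(x6, s5) must be 1, so both x6 = 1 and s5 = 1.
s5 = XOR(s3, s4) must be 1, so s3 and s4 differ.
Enumerating the 64 input combinations, 16 give s6 = 1 and 48 give s6 = 0.

16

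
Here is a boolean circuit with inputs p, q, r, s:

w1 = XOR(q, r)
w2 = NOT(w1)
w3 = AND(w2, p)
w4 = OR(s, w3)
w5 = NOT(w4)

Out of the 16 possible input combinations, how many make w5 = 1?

w5 = NOT(w4) must be 1, so w4 = 0.
w4 = OR(s, w3) must be 0, so both s = 0 and w3 = 0.
w3 = AND(w2, p) must be 0, so at least one of w2, p is 0.
Satisfying assignments:
  p=0, q=0, r=0, s=0
  p=0, q=0, r=1, s=0
  p=0, q=1, r=0, s=0
  p=0, q=1, r=1, s=0
  p=1, q=0, r=1, s=0
  p=1, q=1, r=0, s=0

6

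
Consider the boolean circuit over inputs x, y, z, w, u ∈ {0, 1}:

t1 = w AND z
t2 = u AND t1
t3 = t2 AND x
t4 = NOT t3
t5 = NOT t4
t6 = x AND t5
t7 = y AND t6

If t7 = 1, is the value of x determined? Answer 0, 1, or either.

1

t7 = y AND t6 must be 1, so both y = 1 and t6 = 1.
t6 = x AND t5 must be 1, so both x = 1 and t5 = 1.
t5 = NOT t4 must be 1, so t4 = 0.
Every assignment with t7 = 1 has x = 1; there are 1 such assignment(s).
  x=1, y=1, z=1, w=1, u=1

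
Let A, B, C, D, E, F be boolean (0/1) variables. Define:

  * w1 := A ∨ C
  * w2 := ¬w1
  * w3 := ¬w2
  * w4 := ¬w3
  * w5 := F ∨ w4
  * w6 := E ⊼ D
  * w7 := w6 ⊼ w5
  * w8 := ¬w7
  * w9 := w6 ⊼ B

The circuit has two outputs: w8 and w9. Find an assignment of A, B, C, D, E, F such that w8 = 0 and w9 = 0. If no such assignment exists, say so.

Check with A=1, B=1, C=1, D=1, E=0, F=0:
w1 = A ∨ C = 1 ∨ 1 = 1
w2 = ¬w1 = ¬1 = 0
w3 = ¬w2 = ¬0 = 1
w4 = ¬w3 = ¬1 = 0
w5 = F ∨ w4 = 0 ∨ 0 = 0
w6 = E ⊼ D = 0 ⊼ 1 = 1
w7 = w6 ⊼ w5 = 1 ⊼ 0 = 1
w8 = ¬w7 = ¬1 = 0
w9 = w6 ⊼ B = 1 ⊼ 1 = 0
So w8 = 0 and w9 = 0.

A=1, B=1, C=1, D=1, E=0, F=0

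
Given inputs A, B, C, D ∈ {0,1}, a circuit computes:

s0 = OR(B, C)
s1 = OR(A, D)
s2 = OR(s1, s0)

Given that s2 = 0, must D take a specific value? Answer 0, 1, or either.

0

s2 = OR(s1, s0) must be 0, so both s1 = 0 and s0 = 0.
s1 = OR(A, D) must be 0, so both A = 0 and D = 0.
s0 = OR(B, C) must be 0, so both B = 0 and C = 0.
Every assignment with s2 = 0 has D = 0; there are 1 such assignment(s).
  A=0, B=0, C=0, D=0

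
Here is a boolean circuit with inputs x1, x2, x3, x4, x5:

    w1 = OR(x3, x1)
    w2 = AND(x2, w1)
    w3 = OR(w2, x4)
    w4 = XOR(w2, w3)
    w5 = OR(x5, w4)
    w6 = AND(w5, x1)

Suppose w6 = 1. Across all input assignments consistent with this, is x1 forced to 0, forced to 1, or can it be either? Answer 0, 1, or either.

1

w6 = AND(w5, x1) must be 1, so both w5 = 1 and x1 = 1.
w5 = OR(x5, w4) must be 1, so at least one of x5, w4 is 1.
Every assignment with w6 = 1 has x1 = 1; there are 10 such assignment(s).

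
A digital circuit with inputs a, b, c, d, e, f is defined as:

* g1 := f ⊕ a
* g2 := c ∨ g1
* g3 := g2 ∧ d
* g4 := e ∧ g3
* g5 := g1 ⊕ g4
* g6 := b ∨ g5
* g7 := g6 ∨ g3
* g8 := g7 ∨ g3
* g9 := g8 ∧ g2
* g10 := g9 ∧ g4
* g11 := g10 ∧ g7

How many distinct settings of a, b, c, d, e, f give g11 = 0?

52

g11 = g10 ∧ g7 must be 0, so at least one of g10, g7 is 0.
Enumerating the 64 input combinations, 52 give g11 = 0 and 12 give g11 = 1.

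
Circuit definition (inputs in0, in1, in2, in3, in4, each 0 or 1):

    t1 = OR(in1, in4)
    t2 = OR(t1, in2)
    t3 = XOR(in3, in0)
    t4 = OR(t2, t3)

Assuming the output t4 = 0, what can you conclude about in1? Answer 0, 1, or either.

0

t4 = OR(t2, t3) must be 0, so both t2 = 0 and t3 = 0.
t2 = OR(t1, in2) must be 0, so both t1 = 0 and in2 = 0.
t3 = XOR(in3, in0) must be 0, so in3 and in0 are equal.
Every assignment with t4 = 0 has in1 = 0; there are 2 such assignment(s).
  in0=0, in1=0, in2=0, in3=0, in4=0
  in0=1, in1=0, in2=0, in3=1, in4=0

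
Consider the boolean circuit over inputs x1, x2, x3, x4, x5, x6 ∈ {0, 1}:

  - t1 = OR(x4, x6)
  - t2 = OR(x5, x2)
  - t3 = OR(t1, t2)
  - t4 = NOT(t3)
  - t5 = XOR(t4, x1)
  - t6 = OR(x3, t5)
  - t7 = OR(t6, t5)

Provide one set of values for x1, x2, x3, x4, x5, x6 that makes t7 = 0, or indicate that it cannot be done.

t7 = OR(t6, t5) must be 0, so both t6 = 0 and t5 = 0.
t6 = OR(x3, t5) must be 0, so both x3 = 0 and t5 = 0.
t5 = XOR(t4, x1) must be 0, so t4 and x1 are equal.
Check with x1=0 x2=1 x3=0 x4=0 x5=0 x6=1:
t1 = OR(x4, x6) = OR(0, 1) = 1
t2 = OR(x5, x2) = OR(0, 1) = 1
t3 = OR(t1, t2) = OR(1, 1) = 1
t4 = NOT(t3) = NOT 1 = 0
t5 = XOR(t4, x1) = XOR(0, 0) = 0
t6 = OR(x3, t5) = OR(0, 0) = 0
t7 = OR(t6, t5) = OR(0, 0) = 0
So t7 = 0 as required.

x1=0 x2=1 x3=0 x4=0 x5=0 x6=1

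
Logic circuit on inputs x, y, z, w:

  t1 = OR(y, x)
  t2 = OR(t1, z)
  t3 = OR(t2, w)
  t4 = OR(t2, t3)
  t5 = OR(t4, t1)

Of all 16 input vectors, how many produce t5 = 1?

15

t5 = OR(t4, t1) must be 1, so at least one of t4, t1 is 1.
Enumerating the 16 input combinations, 15 give t5 = 1 and 1 give t5 = 0.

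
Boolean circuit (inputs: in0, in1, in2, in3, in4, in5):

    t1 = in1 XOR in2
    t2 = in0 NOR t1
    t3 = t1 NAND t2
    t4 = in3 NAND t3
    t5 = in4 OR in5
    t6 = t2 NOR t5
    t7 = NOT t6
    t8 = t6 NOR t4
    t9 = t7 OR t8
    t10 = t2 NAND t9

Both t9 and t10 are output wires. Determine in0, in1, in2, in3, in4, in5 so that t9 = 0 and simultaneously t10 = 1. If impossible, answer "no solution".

in0=0, in1=1, in2=0, in3=1, in4=0, in5=0

Check with in0=0, in1=1, in2=0, in3=1, in4=0, in5=0:
t1 = in1 XOR in2 = 1 XOR 0 = 1
t2 = in0 NOR t1 = 0 NOR 1 = 0
t3 = t1 NAND t2 = 1 NAND 0 = 1
t4 = in3 NAND t3 = 1 NAND 1 = 0
t5 = in4 OR in5 = 0 OR 0 = 0
t6 = t2 NOR t5 = 0 NOR 0 = 1
t7 = NOT t6 = NOT 1 = 0
t8 = t6 NOR t4 = 1 NOR 0 = 0
t9 = t7 OR t8 = 0 OR 0 = 0
t10 = t2 NAND t9 = 0 NAND 0 = 1
So t9 = 0 and t10 = 1.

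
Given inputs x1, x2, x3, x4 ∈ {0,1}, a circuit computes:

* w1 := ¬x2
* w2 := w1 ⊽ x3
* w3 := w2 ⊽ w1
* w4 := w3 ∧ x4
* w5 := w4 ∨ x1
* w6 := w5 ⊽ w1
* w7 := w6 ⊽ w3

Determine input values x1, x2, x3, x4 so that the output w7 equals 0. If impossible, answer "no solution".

w7 = w6 ⊽ w3 must be 0, so at least one of w6, w3 is 1.
Check with x1=0, x2=1, x3=0, x4=0:
w1 = ¬x2 = ¬1 = 0
w2 = w1 ⊽ x3 = 0 ⊽ 0 = 1
w3 = w2 ⊽ w1 = 1 ⊽ 0 = 0
w4 = w3 ∧ x4 = 0 ∧ 0 = 0
w5 = w4 ∨ x1 = 0 ∨ 0 = 0
w6 = w5 ⊽ w1 = 0 ⊽ 0 = 1
w7 = w6 ⊽ w3 = 1 ⊽ 0 = 0
So w7 = 0 as required.

x1=0, x2=1, x3=0, x4=0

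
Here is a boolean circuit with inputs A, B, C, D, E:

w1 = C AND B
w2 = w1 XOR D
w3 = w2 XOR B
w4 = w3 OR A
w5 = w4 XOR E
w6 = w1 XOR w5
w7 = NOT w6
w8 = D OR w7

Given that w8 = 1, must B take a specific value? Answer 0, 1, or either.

either

Both values of B occur among assignments with w8 = 1:
  B=0: A=0, B=0, C=0, D=0, E=0
  B=1: A=0, B=1, C=0, D=0, E=1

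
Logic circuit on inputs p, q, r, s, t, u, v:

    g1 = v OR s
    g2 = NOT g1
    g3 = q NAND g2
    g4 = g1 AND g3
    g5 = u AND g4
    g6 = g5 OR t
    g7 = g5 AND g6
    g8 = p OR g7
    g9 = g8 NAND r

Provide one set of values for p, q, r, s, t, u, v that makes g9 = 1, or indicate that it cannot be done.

p=1, q=0, r=0, s=1, t=0, u=1, v=1

g9 = g8 NAND r must be 1, so at least one of g8, r is 0.
Check with p=1, q=0, r=0, s=1, t=0, u=1, v=1:
g1 = v OR s = 1 OR 1 = 1
g2 = NOT g1 = NOT 1 = 0
g3 = q NAND g2 = 0 NAND 0 = 1
g4 = g1 AND g3 = 1 AND 1 = 1
g5 = u AND g4 = 1 AND 1 = 1
g6 = g5 OR t = 1 OR 0 = 1
g7 = g5 AND g6 = 1 AND 1 = 1
g8 = p OR g7 = 1 OR 1 = 1
g9 = g8 NAND r = 1 NAND 0 = 1
So g9 = 1 as required.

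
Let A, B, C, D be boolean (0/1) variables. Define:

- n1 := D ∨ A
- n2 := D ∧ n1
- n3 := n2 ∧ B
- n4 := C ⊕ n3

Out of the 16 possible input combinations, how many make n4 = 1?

8

n4 = C ⊕ n3 must be 1, so C and n3 differ.
Enumerating the 16 input combinations, 8 give n4 = 1 and 8 give n4 = 0.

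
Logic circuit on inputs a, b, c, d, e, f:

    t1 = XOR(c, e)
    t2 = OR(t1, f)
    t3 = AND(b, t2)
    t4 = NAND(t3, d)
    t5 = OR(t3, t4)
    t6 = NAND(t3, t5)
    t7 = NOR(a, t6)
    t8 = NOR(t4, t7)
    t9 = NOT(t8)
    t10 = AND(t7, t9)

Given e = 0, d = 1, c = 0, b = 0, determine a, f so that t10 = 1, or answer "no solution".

With e = 0, d = 1, c = 0, b = 0 fixed, none of the 4 settings of a, f give t10 = 1.
For example, with a=1, f=1:
t1 = XOR(c, e) = XOR(0, 0) = 0
t2 = OR(t1, f) = OR(0, 1) = 1
t3 = AND(b, t2) = AND(0, 1) = 0
t4 = NAND(t3, d) = NAND(0, 1) = 1
t5 = OR(t3, t4) = OR(0, 1) = 1
t6 = NAND(t3, t5) = NAND(0, 1) = 1
t7 = NOR(a, t6) = NOR(1, 1) = 0
t8 = NOR(t4, t7) = NOR(1, 0) = 0
t9 = NOT(t8) = NOT 0 = 1
t10 = AND(t7, t9) = AND(0, 1) = 0
giving t10 = 0 ≠ 1.

no solution exists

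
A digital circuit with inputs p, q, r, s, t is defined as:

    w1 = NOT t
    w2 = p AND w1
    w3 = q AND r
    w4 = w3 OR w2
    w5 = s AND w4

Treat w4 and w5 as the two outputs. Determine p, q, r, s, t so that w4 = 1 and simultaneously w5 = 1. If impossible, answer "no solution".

p=0, q=1, r=1, s=1, t=0

Check with p=0, q=1, r=1, s=1, t=0:
w1 = NOT t = NOT 0 = 1
w2 = p AND w1 = 0 AND 1 = 0
w3 = q AND r = 1 AND 1 = 1
w4 = w3 OR w2 = 1 OR 0 = 1
w5 = s AND w4 = 1 AND 1 = 1
So w4 = 1 and w5 = 1.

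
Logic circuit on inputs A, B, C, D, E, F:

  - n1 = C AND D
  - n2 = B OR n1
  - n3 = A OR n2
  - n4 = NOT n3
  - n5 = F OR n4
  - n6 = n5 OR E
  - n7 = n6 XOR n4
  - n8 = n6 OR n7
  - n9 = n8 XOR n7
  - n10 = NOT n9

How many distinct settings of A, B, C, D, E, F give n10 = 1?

52

n10 = NOT n9 must be 1, so n9 = 0.
n9 = n8 XOR n7 must be 0, so n8 and n7 are equal.
Enumerating the 64 input combinations, 52 give n10 = 1 and 12 give n10 = 0.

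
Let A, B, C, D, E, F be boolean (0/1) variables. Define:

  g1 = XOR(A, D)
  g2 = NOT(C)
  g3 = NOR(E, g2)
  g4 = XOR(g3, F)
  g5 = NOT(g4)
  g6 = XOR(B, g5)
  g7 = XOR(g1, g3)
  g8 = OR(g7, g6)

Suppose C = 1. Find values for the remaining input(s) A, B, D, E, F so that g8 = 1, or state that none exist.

Check with C = 1 and A=0, B=1, D=1, E=1, F=0:
g1 = XOR(A, D) = XOR(0, 1) = 1
g2 = NOT(C) = NOT 1 = 0
g3 = NOR(E, g2) = NOR(1, 0) = 0
g4 = XOR(g3, F) = XOR(0, 0) = 0
g5 = NOT(g4) = NOT 0 = 1
g6 = XOR(B, g5) = XOR(1, 1) = 0
g7 = XOR(g1, g3) = XOR(1, 0) = 1
g8 = OR(g7, g6) = OR(1, 0) = 1
So g8 = 1.

A=0, B=1, D=1, E=1, F=0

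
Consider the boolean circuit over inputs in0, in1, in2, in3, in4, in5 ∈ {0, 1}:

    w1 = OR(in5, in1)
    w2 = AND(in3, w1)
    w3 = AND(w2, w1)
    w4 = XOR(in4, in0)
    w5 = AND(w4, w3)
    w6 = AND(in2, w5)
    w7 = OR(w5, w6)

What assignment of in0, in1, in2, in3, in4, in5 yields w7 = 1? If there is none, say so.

w7 = OR(w5, w6) must be 1, so at least one of w5, w6 is 1.
Check with in0=0, in1=1, in2=0, in3=1, in4=1, in5=1:
w1 = OR(in5, in1) = OR(1, 1) = 1
w2 = AND(in3, w1) = AND(1, 1) = 1
w3 = AND(w2, w1) = AND(1, 1) = 1
w4 = XOR(in4, in0) = XOR(1, 0) = 1
w5 = AND(w4, w3) = AND(1, 1) = 1
w6 = AND(in2, w5) = AND(0, 1) = 0
w7 = OR(w5, w6) = OR(1, 0) = 1
So w7 = 1 as required.

in0=0, in1=1, in2=0, in3=1, in4=1, in5=1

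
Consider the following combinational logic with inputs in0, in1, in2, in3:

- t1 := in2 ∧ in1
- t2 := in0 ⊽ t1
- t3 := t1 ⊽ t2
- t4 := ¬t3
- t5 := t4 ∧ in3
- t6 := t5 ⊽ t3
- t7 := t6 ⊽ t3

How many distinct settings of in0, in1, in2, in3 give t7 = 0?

t7 = t6 ⊽ t3 must be 0, so at least one of t6, t3 is 1.
Enumerating the 16 input combinations, 11 give t7 = 0 and 5 give t7 = 1.

11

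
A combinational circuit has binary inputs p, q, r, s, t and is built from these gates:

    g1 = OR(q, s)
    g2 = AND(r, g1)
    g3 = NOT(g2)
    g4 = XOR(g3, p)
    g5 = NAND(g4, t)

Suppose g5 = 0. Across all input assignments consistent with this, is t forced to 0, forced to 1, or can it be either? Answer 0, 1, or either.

1

g5 = NAND(g4, t) must be 0, so both g4 = 1 and t = 1.
Every assignment with g5 = 0 has t = 1; there are 8 such assignment(s).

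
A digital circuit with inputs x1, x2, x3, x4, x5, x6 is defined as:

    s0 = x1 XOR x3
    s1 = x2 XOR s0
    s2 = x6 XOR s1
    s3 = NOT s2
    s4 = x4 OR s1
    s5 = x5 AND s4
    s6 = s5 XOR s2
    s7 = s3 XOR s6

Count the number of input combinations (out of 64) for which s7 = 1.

40

s7 = s3 XOR s6 must be 1, so s3 and s6 differ.
Enumerating the 64 input combinations, 40 give s7 = 1 and 24 give s7 = 0.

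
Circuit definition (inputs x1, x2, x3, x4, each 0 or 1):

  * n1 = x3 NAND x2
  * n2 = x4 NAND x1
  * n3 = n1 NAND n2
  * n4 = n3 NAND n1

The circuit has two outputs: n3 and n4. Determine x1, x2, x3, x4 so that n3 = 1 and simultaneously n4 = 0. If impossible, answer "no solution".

Check with x1=1 x2=0 x3=1 x4=1:
n1 = x3 NAND x2 = 1 NAND 0 = 1
n2 = x4 NAND x1 = 1 NAND 1 = 0
n3 = n1 NAND n2 = 1 NAND 0 = 1
n4 = n3 NAND n1 = 1 NAND 1 = 0
So n3 = 1 and n4 = 0.

x1=1 x2=0 x3=1 x4=1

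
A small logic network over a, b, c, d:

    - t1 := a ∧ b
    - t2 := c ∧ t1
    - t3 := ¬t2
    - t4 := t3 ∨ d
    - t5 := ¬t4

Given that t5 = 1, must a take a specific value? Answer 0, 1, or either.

t5 = ¬t4 must be 1, so t4 = 0.
t4 = t3 ∨ d must be 0, so both t3 = 0 and d = 0.
t3 = ¬t2 must be 0, so t2 = 1.
Every assignment with t5 = 1 has a = 1; there are 1 such assignment(s).
  a=1, b=1, c=1, d=0

1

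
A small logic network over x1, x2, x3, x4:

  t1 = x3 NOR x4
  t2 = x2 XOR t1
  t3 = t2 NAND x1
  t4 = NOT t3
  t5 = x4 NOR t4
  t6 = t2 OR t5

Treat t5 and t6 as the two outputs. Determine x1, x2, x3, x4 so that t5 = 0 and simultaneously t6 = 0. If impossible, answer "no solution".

x1=0, x2=0, x3=0, x4=1

Check with x1=0, x2=0, x3=0, x4=1:
t1 = x3 NOR x4 = 0 NOR 1 = 0
t2 = x2 XOR t1 = 0 XOR 0 = 0
t3 = t2 NAND x1 = 0 NAND 0 = 1
t4 = NOT t3 = NOT 1 = 0
t5 = x4 NOR t4 = 1 NOR 0 = 0
t6 = t2 OR t5 = 0 OR 0 = 0
So t5 = 0 and t6 = 0.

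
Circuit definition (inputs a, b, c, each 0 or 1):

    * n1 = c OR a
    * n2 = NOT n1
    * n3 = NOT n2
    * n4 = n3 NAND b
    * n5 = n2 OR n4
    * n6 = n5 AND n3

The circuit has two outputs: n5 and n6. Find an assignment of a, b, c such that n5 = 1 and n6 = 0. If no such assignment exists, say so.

Check with a=0, b=0, c=0:
n1 = c OR a = 0 OR 0 = 0
n2 = NOT n1 = NOT 0 = 1
n3 = NOT n2 = NOT 1 = 0
n4 = n3 NAND b = 0 NAND 0 = 1
n5 = n2 OR n4 = 1 OR 1 = 1
n6 = n5 AND n3 = 1 AND 0 = 0
So n5 = 1 and n6 = 0.

a=0, b=0, c=0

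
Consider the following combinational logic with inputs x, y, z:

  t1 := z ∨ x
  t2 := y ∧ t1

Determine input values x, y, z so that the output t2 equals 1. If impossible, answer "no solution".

Check with x=0 y=1 z=1:
t1 = z ∨ x = 1 ∨ 0 = 1
t2 = y ∧ t1 = 1 ∧ 1 = 1
So t2 = 1 as required.

x=0 y=1 z=1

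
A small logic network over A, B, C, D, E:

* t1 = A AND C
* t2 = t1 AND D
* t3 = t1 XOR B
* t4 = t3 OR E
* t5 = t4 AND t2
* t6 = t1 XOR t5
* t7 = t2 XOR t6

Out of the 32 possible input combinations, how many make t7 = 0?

t7 = t2 XOR t6 must be 0, so t2 and t6 are equal.
Enumerating the 32 input combinations, 25 give t7 = 0 and 7 give t7 = 1.

25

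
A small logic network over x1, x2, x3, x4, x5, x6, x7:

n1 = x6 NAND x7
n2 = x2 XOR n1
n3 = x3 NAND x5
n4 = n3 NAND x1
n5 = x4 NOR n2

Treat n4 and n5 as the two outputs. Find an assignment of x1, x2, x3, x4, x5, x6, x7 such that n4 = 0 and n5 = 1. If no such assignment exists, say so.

Check with x1=1 x2=1 x3=0 x4=0 x5=1 x6=1 x7=0:
n1 = x6 NAND x7 = 1 NAND 0 = 1
n2 = x2 XOR n1 = 1 XOR 1 = 0
n3 = x3 NAND x5 = 0 NAND 1 = 1
n4 = n3 NAND x1 = 1 NAND 1 = 0
n5 = x4 NOR n2 = 0 NOR 0 = 1
So n4 = 0 and n5 = 1.

x1=1 x2=1 x3=0 x4=0 x5=1 x6=1 x7=0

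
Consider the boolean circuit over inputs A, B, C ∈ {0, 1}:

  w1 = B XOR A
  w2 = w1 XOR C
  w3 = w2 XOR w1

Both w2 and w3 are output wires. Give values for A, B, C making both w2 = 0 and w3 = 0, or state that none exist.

A=1 B=1 C=0

Check with A=1 B=1 C=0:
w1 = B XOR A = 1 XOR 1 = 0
w2 = w1 XOR C = 0 XOR 0 = 0
w3 = w2 XOR w1 = 0 XOR 0 = 0
So w2 = 0 and w3 = 0.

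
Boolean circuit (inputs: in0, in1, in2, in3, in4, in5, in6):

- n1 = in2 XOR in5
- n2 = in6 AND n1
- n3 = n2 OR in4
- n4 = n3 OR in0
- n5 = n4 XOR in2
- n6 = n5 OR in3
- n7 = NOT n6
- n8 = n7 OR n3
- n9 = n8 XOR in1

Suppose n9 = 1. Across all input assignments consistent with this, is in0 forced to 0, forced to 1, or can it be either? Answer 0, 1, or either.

either

Both values of in0 occur among assignments with n9 = 1:
  in0=0: in0=0, in1=0, in2=0, in3=0, in4=0, in5=0, in6=0
  in0=1: in0=1, in1=0, in2=0, in3=0, in4=0, in5=1, in6=1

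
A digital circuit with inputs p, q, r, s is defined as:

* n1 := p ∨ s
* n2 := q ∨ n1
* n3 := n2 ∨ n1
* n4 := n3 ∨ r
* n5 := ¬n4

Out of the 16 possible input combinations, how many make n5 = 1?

1

n5 = ¬n4 must be 1, so n4 = 0.
Satisfying assignments:
  p=0, q=0, r=0, s=0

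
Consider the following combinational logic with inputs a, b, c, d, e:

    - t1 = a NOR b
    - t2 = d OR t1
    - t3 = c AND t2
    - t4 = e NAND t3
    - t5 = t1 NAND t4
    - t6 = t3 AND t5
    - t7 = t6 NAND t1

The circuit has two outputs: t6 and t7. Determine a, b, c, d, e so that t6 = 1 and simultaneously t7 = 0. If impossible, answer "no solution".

a=0, b=0, c=1, d=1, e=1

Check with a=0, b=0, c=1, d=1, e=1:
t1 = a NOR b = 0 NOR 0 = 1
t2 = d OR t1 = 1 OR 1 = 1
t3 = c AND t2 = 1 AND 1 = 1
t4 = e NAND t3 = 1 NAND 1 = 0
t5 = t1 NAND t4 = 1 NAND 0 = 1
t6 = t3 AND t5 = 1 AND 1 = 1
t7 = t6 NAND t1 = 1 NAND 1 = 0
So t6 = 1 and t7 = 0.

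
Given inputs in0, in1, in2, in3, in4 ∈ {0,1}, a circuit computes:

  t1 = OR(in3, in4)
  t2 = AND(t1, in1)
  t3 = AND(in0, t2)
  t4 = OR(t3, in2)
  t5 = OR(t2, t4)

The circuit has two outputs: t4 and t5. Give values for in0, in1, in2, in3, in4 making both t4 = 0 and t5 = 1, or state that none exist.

Check with in0=0 in1=1 in2=0 in3=0 in4=1:
t1 = OR(in3, in4) = OR(0, 1) = 1
t2 = AND(t1, in1) = AND(1, 1) = 1
t3 = AND(in0, t2) = AND(0, 1) = 0
t4 = OR(t3, in2) = OR(0, 0) = 0
t5 = OR(t2, t4) = OR(1, 0) = 1
So t4 = 0 and t5 = 1.

in0=0 in1=1 in2=0 in3=0 in4=1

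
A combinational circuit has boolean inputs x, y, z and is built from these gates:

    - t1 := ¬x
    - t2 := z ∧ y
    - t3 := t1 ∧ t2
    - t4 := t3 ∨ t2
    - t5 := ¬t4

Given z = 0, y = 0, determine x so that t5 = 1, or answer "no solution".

x=1

Check with z = 0, y = 0 and x=1:
t1 = ¬x = ¬1 = 0
t2 = z ∧ y = 0 ∧ 0 = 0
t3 = t1 ∧ t2 = 0 ∧ 0 = 0
t4 = t3 ∨ t2 = 0 ∨ 0 = 0
t5 = ¬t4 = ¬0 = 1
So t5 = 1.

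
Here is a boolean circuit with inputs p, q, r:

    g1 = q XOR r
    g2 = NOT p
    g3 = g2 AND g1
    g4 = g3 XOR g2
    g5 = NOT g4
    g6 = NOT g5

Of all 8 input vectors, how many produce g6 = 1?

g6 = NOT g5 must be 1, so g5 = 0.
Satisfying assignments:
  p=0, q=0, r=0
  p=0, q=1, r=1

2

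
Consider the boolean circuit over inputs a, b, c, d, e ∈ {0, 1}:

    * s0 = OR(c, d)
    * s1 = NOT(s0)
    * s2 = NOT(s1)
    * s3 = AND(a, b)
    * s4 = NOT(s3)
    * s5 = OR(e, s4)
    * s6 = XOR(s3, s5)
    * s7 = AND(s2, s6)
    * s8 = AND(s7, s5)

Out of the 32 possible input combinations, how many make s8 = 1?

18

s8 = AND(s7, s5) must be 1, so both s7 = 1 and s5 = 1.
s7 = AND(s2, s6) must be 1, so both s2 = 1 and s6 = 1.
s5 = OR(e, s4) must be 1, so at least one of e, s4 is 1.
Enumerating the 32 input combinations, 18 give s8 = 1 and 14 give s8 = 0.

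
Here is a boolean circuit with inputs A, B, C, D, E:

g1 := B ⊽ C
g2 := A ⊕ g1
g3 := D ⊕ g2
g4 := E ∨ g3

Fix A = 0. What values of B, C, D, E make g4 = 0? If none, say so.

Check with A = 0 and B=1, C=1, D=0, E=0:
g1 = B ⊽ C = 1 ⊽ 1 = 0
g2 = A ⊕ g1 = 0 ⊕ 0 = 0
g3 = D ⊕ g2 = 0 ⊕ 0 = 0
g4 = E ∨ g3 = 0 ∨ 0 = 0
So g4 = 0.

B=1, C=1, D=0, E=0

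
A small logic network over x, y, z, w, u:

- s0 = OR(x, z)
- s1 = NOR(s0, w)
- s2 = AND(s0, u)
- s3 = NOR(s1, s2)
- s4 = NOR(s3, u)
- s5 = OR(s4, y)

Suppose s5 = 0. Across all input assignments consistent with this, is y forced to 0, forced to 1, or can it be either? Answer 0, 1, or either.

s5 = OR(s4, y) must be 0, so both s4 = 0 and y = 0.
s4 = NOR(s3, u) must be 0, so at least one of s3, u is 1.
Every assignment with s5 = 0 has y = 0; there are 15 such assignment(s).

0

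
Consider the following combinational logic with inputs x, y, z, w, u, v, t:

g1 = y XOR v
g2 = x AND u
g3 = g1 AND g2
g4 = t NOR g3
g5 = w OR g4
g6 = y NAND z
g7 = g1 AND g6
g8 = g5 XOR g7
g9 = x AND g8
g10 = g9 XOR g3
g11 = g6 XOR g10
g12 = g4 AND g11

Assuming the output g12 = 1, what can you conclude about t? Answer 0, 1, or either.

g12 = g4 AND g11 must be 1, so both g4 = 1 and g11 = 1.
g4 = t NOR g3 must be 1, so both t = 0 and g3 = 0.
g11 = g6 XOR g10 must be 1, so g6 and g10 differ.
Every assignment with g12 = 1 has t = 0; there are 36 such assignment(s).

0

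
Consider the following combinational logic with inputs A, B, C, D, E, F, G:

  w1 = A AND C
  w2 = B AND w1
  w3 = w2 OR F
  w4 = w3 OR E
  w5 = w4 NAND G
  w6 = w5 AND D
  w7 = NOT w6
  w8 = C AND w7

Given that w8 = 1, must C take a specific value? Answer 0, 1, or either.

w8 = C AND w7 must be 1, so both C = 1 and w7 = 1.
w7 = NOT w6 must be 1, so w6 = 0.
w6 = w5 AND D must be 0, so at least one of w5, D is 0.
Every assignment with w8 = 1 has C = 1; there are 45 such assignment(s).

1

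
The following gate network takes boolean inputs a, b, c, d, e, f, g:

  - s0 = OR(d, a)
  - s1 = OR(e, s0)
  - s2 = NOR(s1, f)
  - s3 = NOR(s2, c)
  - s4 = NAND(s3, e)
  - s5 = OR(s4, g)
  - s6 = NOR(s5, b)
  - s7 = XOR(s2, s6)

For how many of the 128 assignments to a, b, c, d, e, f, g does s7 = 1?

16

s7 = XOR(s2, s6) must be 1, so s2 and s6 differ.
Enumerating the 128 input combinations, 16 give s7 = 1 and 112 give s7 = 0.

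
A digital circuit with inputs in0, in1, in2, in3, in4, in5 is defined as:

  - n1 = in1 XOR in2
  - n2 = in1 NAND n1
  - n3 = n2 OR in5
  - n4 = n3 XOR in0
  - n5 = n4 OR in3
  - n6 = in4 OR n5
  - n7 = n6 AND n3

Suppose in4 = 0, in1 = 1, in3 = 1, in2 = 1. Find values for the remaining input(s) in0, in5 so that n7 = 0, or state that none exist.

With in4 = 0, in1 = 1, in3 = 1, in2 = 1 fixed, none of the 4 settings of in0, in5 give n7 = 0.
For example, with in0=1, in5=1:
n1 = in1 XOR in2 = 1 XOR 1 = 0
n2 = in1 NAND n1 = 1 NAND 0 = 1
n3 = n2 OR in5 = 1 OR 1 = 1
n4 = n3 XOR in0 = 1 XOR 1 = 0
n5 = n4 OR in3 = 0 OR 1 = 1
n6 = in4 OR n5 = 0 OR 1 = 1
n7 = n6 AND n3 = 1 AND 1 = 1
giving n7 = 1 ≠ 0.

no solution exists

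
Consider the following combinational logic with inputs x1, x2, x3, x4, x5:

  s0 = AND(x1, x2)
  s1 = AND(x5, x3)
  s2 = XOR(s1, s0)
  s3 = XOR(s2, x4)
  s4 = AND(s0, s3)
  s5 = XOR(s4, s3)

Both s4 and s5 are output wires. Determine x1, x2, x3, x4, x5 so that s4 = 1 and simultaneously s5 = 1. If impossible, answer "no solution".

Across all 32 input combinations, none give both s4 = 1 and s5 = 1.

no solution exists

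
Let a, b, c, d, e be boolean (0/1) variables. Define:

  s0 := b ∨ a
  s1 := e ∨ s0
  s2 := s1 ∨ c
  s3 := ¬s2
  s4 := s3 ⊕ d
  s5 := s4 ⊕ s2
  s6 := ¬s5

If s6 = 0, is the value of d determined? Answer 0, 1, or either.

s6 = ¬s5 must be 0, so s5 = 1.
s5 = s4 ⊕ s2 must be 1, so s4 and s2 differ.
Every assignment with s6 = 0 has d = 0; there are 16 such assignment(s).

0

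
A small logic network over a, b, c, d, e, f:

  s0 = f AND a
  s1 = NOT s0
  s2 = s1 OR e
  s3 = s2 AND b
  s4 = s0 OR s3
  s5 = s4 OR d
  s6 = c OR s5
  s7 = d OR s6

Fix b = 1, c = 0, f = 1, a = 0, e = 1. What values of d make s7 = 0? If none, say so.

no solution exists

With b = 1, c = 0, f = 1, a = 0, e = 1 fixed, none of the 2 settings of d give s7 = 0.
For example, with d=1:
s0 = f AND a = 1 AND 0 = 0
s1 = NOT s0 = NOT 0 = 1
s2 = s1 OR e = 1 OR 1 = 1
s3 = s2 AND b = 1 AND 1 = 1
s4 = s0 OR s3 = 0 OR 1 = 1
s5 = s4 OR d = 1 OR 1 = 1
s6 = c OR s5 = 0 OR 1 = 1
s7 = d OR s6 = 1 OR 1 = 1
giving s7 = 1 ≠ 0.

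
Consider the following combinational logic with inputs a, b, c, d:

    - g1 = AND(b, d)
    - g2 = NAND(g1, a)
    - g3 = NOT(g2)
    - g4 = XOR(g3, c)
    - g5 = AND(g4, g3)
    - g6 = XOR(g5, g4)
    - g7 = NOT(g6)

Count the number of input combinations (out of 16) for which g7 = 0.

7

g7 = NOT(g6) must be 0, so g6 = 1.
g6 = XOR(g5, g4) must be 1, so g5 and g4 differ.
Enumerating the 16 input combinations, 7 give g7 = 0 and 9 give g7 = 1.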